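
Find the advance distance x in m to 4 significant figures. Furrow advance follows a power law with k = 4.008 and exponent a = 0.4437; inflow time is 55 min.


Approach: apply the power-law advance function, x = k*t^a.
x = 4.008 * 55^0.4437 = 23.72 m
Therefore the advance distance x = 23.72 m.


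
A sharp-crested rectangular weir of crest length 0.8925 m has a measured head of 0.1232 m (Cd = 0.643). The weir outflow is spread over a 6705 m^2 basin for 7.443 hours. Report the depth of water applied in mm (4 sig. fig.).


Approach: apply the rectangular weir equation with a volume-to-depth conversion, Q = (2/3)*Cd*L*sqrt(2g)*H^1.5; d = Q*t/A * 1000.
Step 1 — weir discharge:
  Q = (2/3)*0.643*0.8925*sqrt(2*9.81)*0.1232^1.5 = 0.0732814 m^3/s
Step 2 — volume: V = 0.0732814 * 7.443*3600 = 1963.56 m^3
Step 3 — depth: d = V/A * 1000 = 1963.56/6705 * 1000 = 292.9 mm
Therefore the depth of water applied = 292.9 mm.


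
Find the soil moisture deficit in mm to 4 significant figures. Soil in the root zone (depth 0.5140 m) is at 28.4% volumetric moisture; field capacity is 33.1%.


Approach: apply the soil moisture deficit relation, SMD = (FC - theta)/100 * depth * 1000.
SMD = (33.1 - 28.4)/100 * 0.5140 * 1000 = 24.16 mm
Therefore the soil moisture deficit = 24.16 mm.


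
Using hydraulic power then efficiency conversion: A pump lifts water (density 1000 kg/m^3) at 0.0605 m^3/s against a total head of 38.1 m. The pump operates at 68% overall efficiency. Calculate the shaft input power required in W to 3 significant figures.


Approach: apply hydraulic power then efficiency conversion, P = rho*g*Q*H; P_in = P/eta.
Step 1 — hydraulic power (P = rho*g*Q*H):
  P = 1000 * 9.81 * 0.0605 * 38.1 = 22613 W
Step 2 — input power: P_in = P/eta = 22613 / 0.68 = 33300 W
Therefore the shaft input power required = 33300 W.


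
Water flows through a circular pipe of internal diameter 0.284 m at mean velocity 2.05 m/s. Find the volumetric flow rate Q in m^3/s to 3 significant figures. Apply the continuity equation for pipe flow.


Approach: apply the continuity equation for pipe flow, Q = A * v with A = pi*(D/2)^2.
A = pi*(0.284/2)^2 = 0.063347 m^2
Q = 0.063347 * 2.05 = 0.130 m^3/s
Therefore the volumetric flow rate Q = 0.130 m^3/s.


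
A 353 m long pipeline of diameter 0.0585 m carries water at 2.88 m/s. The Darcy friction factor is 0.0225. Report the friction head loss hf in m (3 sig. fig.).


Approach: apply the Darcy-Weisbach equation, hf = f*(L/D)*(v^2/(2g)).
hf = 0.0225 * (353/0.0585) * (2.88^2 / (2*9.81))
hf = 57.4 m
Therefore the friction head loss hf = 57.4 m.


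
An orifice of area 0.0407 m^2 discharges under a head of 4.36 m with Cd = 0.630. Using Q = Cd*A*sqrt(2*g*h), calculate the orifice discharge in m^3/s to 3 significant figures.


Q = 0.630 * 0.0407 * sqrt(2*9.81*4.36) = 0.237 m^3/s
Therefore the orifice discharge = 0.237 m^3/s.


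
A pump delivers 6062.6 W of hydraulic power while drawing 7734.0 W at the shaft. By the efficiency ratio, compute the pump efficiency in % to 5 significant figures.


Approach: apply the efficiency ratio, eta = (P_out/P_in)*100.
eta = (6062.6 / 7734.0) * 100 = 78.389 %
Therefore the pump efficiency = 78.389 %.


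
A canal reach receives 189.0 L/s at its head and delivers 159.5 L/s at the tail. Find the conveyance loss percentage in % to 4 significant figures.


Approach: apply the conveyance loss ratio, loss% = ((Q_head - Q_tail)/Q_head)*100.
loss = ((189.0 - 159.5)/189.0)*100 = 15.61 %
Therefore the conveyance loss percentage = 15.61 %.


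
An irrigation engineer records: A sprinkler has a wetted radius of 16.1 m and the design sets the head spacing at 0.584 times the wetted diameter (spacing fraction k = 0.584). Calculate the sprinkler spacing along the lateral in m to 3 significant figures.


Approach: apply the sprinkler spacing rule (spacing as a fraction of wetted diameter), S = k*(2*R).
S = 0.584 * (2 * 16.1) = 18.8 m
Therefore the sprinkler spacing along the lateral = 18.8 m.


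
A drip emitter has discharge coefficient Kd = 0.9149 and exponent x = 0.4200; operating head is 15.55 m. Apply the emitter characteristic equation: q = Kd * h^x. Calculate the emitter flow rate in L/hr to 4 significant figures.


q = 0.9149 * 15.55^0.4200 = 2.897 L/hr
Therefore the emitter flow rate = 2.897 L/hr.


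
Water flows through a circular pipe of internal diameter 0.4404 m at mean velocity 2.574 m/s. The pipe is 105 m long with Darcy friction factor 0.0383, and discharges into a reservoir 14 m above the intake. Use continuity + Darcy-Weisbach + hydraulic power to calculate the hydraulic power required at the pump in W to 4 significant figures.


Approach: apply continuity + Darcy-Weisbach + hydraulic power, Q = A*v; hf = f*(L/D)*(v^2/(2g)); H = static + hf; P = rho*g*Q*H.
Step 1 — flow rate (continuity, Q = A*v):
  A = pi*(0.4404/2)^2 = 0.152330 m^2
  Q = 0.152330 * 2.574 = 0.392097 m^3/s
Step 2 — friction head loss (Darcy-Weisbach):
  hf = 0.0383 * (105/0.4404) * (2.574^2 / (2*9.81))
  hf = 3.08361 m
Step 3 — total head: H = 14 + 3.08361 = 17.0836 m
Step 4 — hydraulic power (P = rho*g*Q*H):
  P = 1000 * 9.81 * 0.392097 * 17.0836 = 65710 W
Therefore the hydraulic power required at the pump = 65710 W.


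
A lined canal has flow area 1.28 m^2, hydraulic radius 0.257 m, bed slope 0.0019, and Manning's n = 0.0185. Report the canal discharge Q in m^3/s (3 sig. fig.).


Approach: apply Manning's equation, Q = (1/n)*A*R^(2/3)*S^(1/2).
Q = (1/0.0185) * 1.28 * 0.257^(2/3) * 0.0019^(1/2) = 1.22 m^3/s
Therefore the canal discharge Q = 1.22 m^3/s.


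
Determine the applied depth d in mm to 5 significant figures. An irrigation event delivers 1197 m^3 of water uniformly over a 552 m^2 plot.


Approach: apply depth from volume over area, d = (V/A)*1000.
d = (1197 / 552) * 1000 = 2168.5 mm
Therefore the applied depth d = 2168.5 mm.


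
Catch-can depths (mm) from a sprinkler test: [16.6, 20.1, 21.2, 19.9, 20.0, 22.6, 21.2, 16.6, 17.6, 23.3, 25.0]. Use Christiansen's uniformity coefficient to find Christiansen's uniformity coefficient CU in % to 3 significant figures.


Approach: apply Christiansen's uniformity coefficient, CU = (1 - mean_abs_deviation/mean)*100.
mean = 20.373 mm
mean |d_i - mean| = 2.0793 mm
CU = (1 - 2.0793/20.373)*100 = 89.8 %
Therefore Christiansen's uniformity coefficient CU = 89.8 %.


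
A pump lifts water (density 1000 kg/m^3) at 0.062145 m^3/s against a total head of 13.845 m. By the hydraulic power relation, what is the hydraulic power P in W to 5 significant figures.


Approach: apply the hydraulic power relation, P = rho*g*Q*H.
P = 1000 * 9.81 * 0.062145 * 13.845 = 8440.5 W
Therefore the hydraulic power P = 8440.5 W.


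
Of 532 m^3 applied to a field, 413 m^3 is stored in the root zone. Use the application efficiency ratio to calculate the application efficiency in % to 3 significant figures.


Approach: apply the application efficiency ratio, Ea = (stored/applied)*100.
Ea = (413/532)*100 = 77.6 %
Therefore the application efficiency = 77.6 %.


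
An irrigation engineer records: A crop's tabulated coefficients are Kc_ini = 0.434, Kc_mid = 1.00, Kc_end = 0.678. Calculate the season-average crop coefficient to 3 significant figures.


Approach: apply a simple seasonal average, Kc_avg = (Kc_ini + Kc_mid + Kc_end)/3.
Kc_avg = (0.434 + 1.00 + 0.678)/3 = 0.704
Therefore the season-average crop coefficient = 0.704.


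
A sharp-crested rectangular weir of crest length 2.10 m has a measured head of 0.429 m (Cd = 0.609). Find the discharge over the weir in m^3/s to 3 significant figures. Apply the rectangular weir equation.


Approach: apply the rectangular weir equation, Q = (2/3)*Cd*L*sqrt(2g)*H^1.5.
Q = (2/3)*0.609*2.10*sqrt(2*9.81)*0.429^1.5 = 1.06 m^3/s
Therefore the discharge over the weir = 1.06 m^3/s.


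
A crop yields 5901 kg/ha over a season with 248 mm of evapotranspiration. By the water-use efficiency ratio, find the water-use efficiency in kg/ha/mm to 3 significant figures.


Approach: apply the water-use efficiency ratio, WUE = yield/ET.
WUE = 5901 / 248 = 23.8 kg/ha/mm
Therefore the water-use efficiency = 23.8 kg/ha/mm.


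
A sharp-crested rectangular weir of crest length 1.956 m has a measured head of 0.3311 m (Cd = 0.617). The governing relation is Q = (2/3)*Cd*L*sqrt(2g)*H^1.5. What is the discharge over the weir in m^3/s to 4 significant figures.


Q = (2/3)*0.617*1.956*sqrt(2*9.81)*0.3311^1.5 = 0.6790 m^3/s
Therefore the discharge over the weir = 0.6790 m^3/s.


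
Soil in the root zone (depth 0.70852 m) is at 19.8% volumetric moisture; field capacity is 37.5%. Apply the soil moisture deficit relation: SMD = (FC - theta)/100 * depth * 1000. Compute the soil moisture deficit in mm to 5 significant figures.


SMD = (37.5 - 19.8)/100 * 0.70852 * 1000 = 125.41 mm
Therefore the soil moisture deficit = 125.41 mm.


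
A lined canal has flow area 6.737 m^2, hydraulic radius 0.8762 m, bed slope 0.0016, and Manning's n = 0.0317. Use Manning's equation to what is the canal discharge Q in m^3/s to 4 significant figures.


Approach: apply Manning's equation, Q = (1/n)*A*R^(2/3)*S^(1/2).
Q = (1/0.0317) * 6.737 * 0.8762^(2/3) * 0.0016^(1/2) = 7.784 m^3/s
Therefore the canal discharge Q = 7.784 m^3/s.


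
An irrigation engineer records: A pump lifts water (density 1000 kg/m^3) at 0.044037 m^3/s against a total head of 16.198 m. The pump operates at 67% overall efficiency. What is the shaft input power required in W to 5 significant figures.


Approach: apply hydraulic power then efficiency conversion, P = rho*g*Q*H; P_in = P/eta.
Step 1 — hydraulic power (P = rho*g*Q*H):
  P = 1000 * 9.81 * 0.044037 * 16.198 = 6997.584 W
Step 2 — input power: P_in = P/eta = 6997.584 / 0.67 = 10444 W
Therefore the shaft input power required = 10444 W.


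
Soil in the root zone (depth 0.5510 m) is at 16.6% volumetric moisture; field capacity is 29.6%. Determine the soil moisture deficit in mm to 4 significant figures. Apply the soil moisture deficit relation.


Approach: apply the soil moisture deficit relation, SMD = (FC - theta)/100 * depth * 1000.
SMD = (29.6 - 16.6)/100 * 0.5510 * 1000 = 71.63 mm
Therefore the soil moisture deficit = 71.63 mm.


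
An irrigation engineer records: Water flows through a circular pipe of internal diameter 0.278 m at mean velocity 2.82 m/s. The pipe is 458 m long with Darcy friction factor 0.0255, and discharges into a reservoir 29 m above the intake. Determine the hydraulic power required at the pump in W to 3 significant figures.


Approach: apply continuity + Darcy-Weisbach + hydraulic power, Q = A*v; hf = f*(L/D)*(v^2/(2g)); H = static + hf; P = rho*g*Q*H.
Step 1 — flow rate (continuity, Q = A*v):
  A = pi*(0.278/2)^2 = 0.060699 m^2
  Q = 0.060699 * 2.82 = 0.17117 m^3/s
Step 2 — friction head loss (Darcy-Weisbach):
  hf = 0.0255 * (458/0.278) * (2.82^2 / (2*9.81))
  hf = 17.028 m
Step 3 — total head: H = 29 + 17.028 = 46.028 m
Step 4 — hydraulic power (P = rho*g*Q*H):
  P = 1000 * 9.81 * 0.17117 * 46.028 = 77300 W
Therefore the hydraulic power required at the pump = 77300 W.


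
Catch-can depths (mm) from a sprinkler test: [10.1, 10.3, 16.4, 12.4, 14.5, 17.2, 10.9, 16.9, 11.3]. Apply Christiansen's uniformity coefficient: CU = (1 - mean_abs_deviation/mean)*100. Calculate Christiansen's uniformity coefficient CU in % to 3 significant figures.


mean = 13.333 mm
mean |d_i - mean| = 2.5926 mm
CU = (1 - 2.5926/13.333)*100 = 80.6 %
Therefore Christiansen's uniformity coefficient CU = 80.6 %.


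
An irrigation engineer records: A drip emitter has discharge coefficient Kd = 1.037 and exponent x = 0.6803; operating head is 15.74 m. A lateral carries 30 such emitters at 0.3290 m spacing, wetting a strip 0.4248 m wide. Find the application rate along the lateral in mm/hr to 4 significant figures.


Approach: apply the emitter equation with a lateral mass balance, q = Kd*h^x; Q = n*q; rate = Q/(n*spacing*width).
Step 1 — single emitter flow (q = Kd*h^x):
  q = 1.037 * 15.74^0.6803 = 6.76240 L/hr
Step 2 — total lateral flow: Q = 30 * 6.76240 = 202.872 L/hr
Step 3 — wetted area: A = 30 * 0.3290 * 0.4248 = 4.19278 m^2
Step 4 — application rate: Q/A = 202.872/4.19278 = 48.39 mm/hr
Therefore the application rate along the lateral = 48.39 mm/hr.


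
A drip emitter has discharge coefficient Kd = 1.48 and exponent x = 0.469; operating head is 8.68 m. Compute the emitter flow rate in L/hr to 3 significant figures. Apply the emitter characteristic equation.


Approach: apply the emitter characteristic equation, q = Kd * h^x.
q = 1.48 * 8.68^0.469 = 4.08 L/hr
Therefore the emitter flow rate = 4.08 L/hr.


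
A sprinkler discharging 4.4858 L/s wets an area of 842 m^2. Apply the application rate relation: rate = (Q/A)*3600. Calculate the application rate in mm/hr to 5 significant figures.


rate = (4.4858 / 842) * 3600 = 19.179 mm/hr
Therefore the application rate = 19.179 mm/hr.


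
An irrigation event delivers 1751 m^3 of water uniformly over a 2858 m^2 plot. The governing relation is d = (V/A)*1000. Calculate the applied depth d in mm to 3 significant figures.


d = (1751 / 2858) * 1000 = 613 mm
Therefore the applied depth d = 613 mm.


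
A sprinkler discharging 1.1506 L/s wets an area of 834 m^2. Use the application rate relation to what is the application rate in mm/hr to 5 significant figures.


Approach: apply the application rate relation, rate = (Q/A)*3600.
rate = (1.1506 / 834) * 3600 = 4.9666 mm/hr
Therefore the application rate = 4.9666 mm/hr.


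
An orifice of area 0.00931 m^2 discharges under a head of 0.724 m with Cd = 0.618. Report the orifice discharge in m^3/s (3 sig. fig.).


Approach: apply the orifice equation, Q = Cd*A*sqrt(2*g*h).
Q = 0.618 * 0.00931 * sqrt(2*9.81*0.724) = 0.0217 m^3/s
Therefore the orifice discharge = 0.0217 m^3/s.


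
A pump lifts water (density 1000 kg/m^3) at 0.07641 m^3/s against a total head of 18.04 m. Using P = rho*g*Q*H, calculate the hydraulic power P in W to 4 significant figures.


P = 1000 * 9.81 * 0.07641 * 18.04 = 13520 W
Therefore the hydraulic power P = 13520 W.


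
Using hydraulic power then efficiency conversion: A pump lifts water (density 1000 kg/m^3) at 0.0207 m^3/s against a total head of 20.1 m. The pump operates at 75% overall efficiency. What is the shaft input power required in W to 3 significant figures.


Approach: apply hydraulic power then efficiency conversion, P = rho*g*Q*H; P_in = P/eta.
Step 1 — hydraulic power (P = rho*g*Q*H):
  P = 1000 * 9.81 * 0.0207 * 20.1 = 4081.6 W
Step 2 — input power: P_in = P/eta = 4081.6 / 0.75 = 5440 W
Therefore the shaft input power required = 5440 W.


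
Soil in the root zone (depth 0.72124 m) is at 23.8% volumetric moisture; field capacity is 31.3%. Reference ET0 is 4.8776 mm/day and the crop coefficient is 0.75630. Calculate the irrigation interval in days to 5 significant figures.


Approach: apply soil-water budget scheduling, SMD = (FC-theta)/100*depth*1000; ETc = ET0*Kc; interval = SMD/ETc.
Step 1 — soil moisture deficit:
  SMD = (31.3 - 23.8)/100 * 0.72124 * 1000 = 54.09300 mm
Step 2 — daily crop ET (ETc = ET0*Kc):
  ETc = 4.8776 * 0.75630 = 3.688929 mm/day
Step 3 — irrigation interval (SMD/ETc):
  interval = 54.09300 / 3.688929 = 14.664 days
Therefore the irrigation interval = 14.664 days.


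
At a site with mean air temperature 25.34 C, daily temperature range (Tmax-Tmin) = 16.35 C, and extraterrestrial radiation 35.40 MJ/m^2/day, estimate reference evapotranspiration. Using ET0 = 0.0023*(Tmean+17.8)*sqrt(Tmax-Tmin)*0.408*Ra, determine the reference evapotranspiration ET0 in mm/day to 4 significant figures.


ET0 = 0.0023*(25.34+17.8)*sqrt(16.35)*0.408*35.40 = 5.795 mm/day
Therefore the reference evapotranspiration ET0 = 5.795 mm/day.


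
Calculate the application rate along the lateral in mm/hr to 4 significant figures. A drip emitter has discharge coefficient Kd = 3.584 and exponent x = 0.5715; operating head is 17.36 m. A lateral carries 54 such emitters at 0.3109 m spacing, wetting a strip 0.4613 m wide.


Approach: apply the emitter equation with a lateral mass balance, q = Kd*h^x; Q = n*q; rate = Q/(n*spacing*width).
Step 1 — single emitter flow (q = Kd*h^x):
  q = 3.584 * 17.36^0.5715 = 18.3135 L/hr
Step 2 — total lateral flow: Q = 54 * 18.3135 = 988.927 L/hr
Step 3 — wetted area: A = 54 * 0.3109 * 0.4613 = 7.74458 m^2
Step 4 — application rate: Q/A = 988.927/7.74458 = 127.7 mm/hr
Therefore the application rate along the lateral = 127.7 mm/hr.


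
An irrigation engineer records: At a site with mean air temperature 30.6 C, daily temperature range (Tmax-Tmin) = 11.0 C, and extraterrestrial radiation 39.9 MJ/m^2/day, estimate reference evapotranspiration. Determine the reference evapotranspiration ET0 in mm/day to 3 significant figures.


Approach: apply the Hargreaves-Samani method, ET0 = 0.0023*(Tmean+17.8)*sqrt(Tmax-Tmin)*0.408*Ra.
ET0 = 0.0023*(30.6+17.8)*sqrt(11.0)*0.408*39.9 = 6.01 mm/day
Therefore the reference evapotranspiration ET0 = 6.01 mm/day.


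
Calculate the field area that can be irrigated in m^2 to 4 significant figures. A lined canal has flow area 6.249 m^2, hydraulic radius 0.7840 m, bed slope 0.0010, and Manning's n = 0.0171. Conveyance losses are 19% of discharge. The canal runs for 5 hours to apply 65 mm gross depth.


Approach: apply Manning's equation with a conveyance and depth budget, Q = (1/n)*A*R^(2/3)*S^(1/2); Q_field = Q*(1-loss); Area = Q_field*t/(d/1000).
Step 1 — canal discharge (Manning's equation):
  Q = (1/0.0171) * 6.249 * 0.7840^(2/3) * 0.0010^(1/2) = 9.82559 m^3/s
Step 2 — delivered flow: Q_field = 9.82559*(1 - 19/100) = 7.95872 m^3/s
Step 3 — volume delivered: V = 7.95872 * 5*3600 = 143257 m^3
Step 4 — area served: A = V / (depth/1000) = 143257 / 0.065 = 2204000 m^2
Therefore the field area that can be irrigated = 2204000 m^2.


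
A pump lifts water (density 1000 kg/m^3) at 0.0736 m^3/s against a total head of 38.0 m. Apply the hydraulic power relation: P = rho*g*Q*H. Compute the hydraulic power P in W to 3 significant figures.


P = 1000 * 9.81 * 0.0736 * 38.0 = 27400 W
Therefore the hydraulic power P = 27400 W.


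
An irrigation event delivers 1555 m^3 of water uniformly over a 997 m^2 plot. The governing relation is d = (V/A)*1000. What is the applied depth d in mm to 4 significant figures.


d = (1555 / 997) * 1000 = 1560 mm
Therefore the applied depth d = 1560 mm.


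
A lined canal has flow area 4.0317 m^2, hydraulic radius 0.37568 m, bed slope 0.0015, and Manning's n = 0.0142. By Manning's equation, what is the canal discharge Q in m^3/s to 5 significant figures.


Approach: apply Manning's equation, Q = (1/n)*A*R^(2/3)*S^(1/2).
Q = (1/0.0142) * 4.0317 * 0.37568^(2/3) * 0.0015^(1/2) = 5.7252 m^3/s
Therefore the canal discharge Q = 5.7252 m^3/s.


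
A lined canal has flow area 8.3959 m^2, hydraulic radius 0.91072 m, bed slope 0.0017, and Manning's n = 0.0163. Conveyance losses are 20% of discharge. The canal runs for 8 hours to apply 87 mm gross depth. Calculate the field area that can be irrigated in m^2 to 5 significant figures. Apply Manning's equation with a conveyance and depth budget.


Approach: apply Manning's equation with a conveyance and depth budget, Q = (1/n)*A*R^(2/3)*S^(1/2); Q_field = Q*(1-loss); Area = Q_field*t/(d/1000).
Step 1 — canal discharge (Manning's equation):
  Q = (1/0.0163) * 8.3959 * 0.91072^(2/3) * 0.0017^(1/2) = 19.95388 m^3/s
Step 2 — delivered flow: Q_field = 19.95388*(1 - 20/100) = 15.96310 m^3/s
Step 3 — volume delivered: V = 15.96310 * 8*3600 = 459737.4 m^3
Step 4 — area served: A = V / (depth/1000) = 459737.4 / 0.087 = 5284300 m^2
Therefore the field area that can be irrigated = 5284300 m^2.


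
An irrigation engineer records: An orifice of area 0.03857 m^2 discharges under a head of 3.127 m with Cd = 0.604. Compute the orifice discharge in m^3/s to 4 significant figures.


Approach: apply the orifice equation, Q = Cd*A*sqrt(2*g*h).
Q = 0.604 * 0.03857 * sqrt(2*9.81*3.127) = 0.1825 m^3/s
Therefore the orifice discharge = 0.1825 m^3/s.


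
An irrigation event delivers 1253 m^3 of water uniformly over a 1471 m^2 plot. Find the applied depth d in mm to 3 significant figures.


Approach: apply depth from volume over area, d = (V/A)*1000.
d = (1253 / 1471) * 1000 = 852 mm
Therefore the applied depth d = 852 mm.


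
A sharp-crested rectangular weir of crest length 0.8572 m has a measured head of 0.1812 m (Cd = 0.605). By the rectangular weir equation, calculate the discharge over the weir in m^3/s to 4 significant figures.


Approach: apply the rectangular weir equation, Q = (2/3)*Cd*L*sqrt(2g)*H^1.5.
Q = (2/3)*0.605*0.8572*sqrt(2*9.81)*0.1812^1.5 = 0.1181 m^3/s
Therefore the discharge over the weir = 0.1181 m^3/s.


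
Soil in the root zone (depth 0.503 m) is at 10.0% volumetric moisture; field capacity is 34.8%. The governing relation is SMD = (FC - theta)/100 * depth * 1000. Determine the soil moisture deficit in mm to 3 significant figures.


SMD = (34.8 - 10.0)/100 * 0.503 * 1000 = 125 mm
Therefore the soil moisture deficit = 125 mm.


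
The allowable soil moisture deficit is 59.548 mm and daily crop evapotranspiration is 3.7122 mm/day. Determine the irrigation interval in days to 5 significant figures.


Approach: apply the irrigation interval relation, interval = SMD / ETc.
interval = 59.548 / 3.7122 = 16.041 days
Therefore the irrigation interval = 16.041 days.


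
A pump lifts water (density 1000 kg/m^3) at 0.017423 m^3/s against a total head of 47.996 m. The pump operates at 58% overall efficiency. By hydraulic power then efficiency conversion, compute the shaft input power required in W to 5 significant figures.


Approach: apply hydraulic power then efficiency conversion, P = rho*g*Q*H; P_in = P/eta.
Step 1 — hydraulic power (P = rho*g*Q*H):
  P = 1000 * 9.81 * 0.017423 * 47.996 = 8203.459 W
Step 2 — input power: P_in = P/eta = 8203.459 / 0.58 = 14144 W
Therefore the shaft input power required = 14144 W.


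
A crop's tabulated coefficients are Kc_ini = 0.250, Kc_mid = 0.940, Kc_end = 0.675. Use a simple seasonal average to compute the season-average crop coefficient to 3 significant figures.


Approach: apply a simple seasonal average, Kc_avg = (Kc_ini + Kc_mid + Kc_end)/3.
Kc_avg = (0.250 + 0.940 + 0.675)/3 = 0.622
Therefore the season-average crop coefficient = 0.622.


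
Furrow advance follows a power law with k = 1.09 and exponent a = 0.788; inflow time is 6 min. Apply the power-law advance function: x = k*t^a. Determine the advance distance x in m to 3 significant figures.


x = 1.09 * 6^0.788 = 4.47 m
Therefore the advance distance x = 4.47 m.


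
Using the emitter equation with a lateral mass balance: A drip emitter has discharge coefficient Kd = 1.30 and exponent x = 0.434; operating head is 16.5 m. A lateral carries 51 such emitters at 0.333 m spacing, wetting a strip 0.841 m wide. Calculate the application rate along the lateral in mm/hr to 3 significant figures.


Approach: apply the emitter equation with a lateral mass balance, q = Kd*h^x; Q = n*q; rate = Q/(n*spacing*width).
Step 1 — single emitter flow (q = Kd*h^x):
  q = 1.30 * 16.5^0.434 = 4.3887 L/hr
Step 2 — total lateral flow: Q = 51 * 4.3887 = 223.82 L/hr
Step 3 — wetted area: A = 51 * 0.333 * 0.841 = 14.283 m^2
Step 4 — application rate: Q/A = 223.82/14.283 = 15.7 mm/hr
Therefore the application rate along the lateral = 15.7 mm/hr.


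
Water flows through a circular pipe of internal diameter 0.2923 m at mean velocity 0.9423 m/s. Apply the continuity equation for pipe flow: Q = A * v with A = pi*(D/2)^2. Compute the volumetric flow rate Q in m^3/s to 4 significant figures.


A = pi*(0.2923/2)^2 = 0.0671039 m^2
Q = 0.0671039 * 0.9423 = 0.06323 m^3/s
Therefore the volumetric flow rate Q = 0.06323 m^3/s.


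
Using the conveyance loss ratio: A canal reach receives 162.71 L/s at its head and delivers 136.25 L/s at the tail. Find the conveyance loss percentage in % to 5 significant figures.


Approach: apply the conveyance loss ratio, loss% = ((Q_head - Q_tail)/Q_head)*100.
loss = ((162.71 - 136.25)/162.71)*100 = 16.262 %
Therefore the conveyance loss percentage = 16.262 %.


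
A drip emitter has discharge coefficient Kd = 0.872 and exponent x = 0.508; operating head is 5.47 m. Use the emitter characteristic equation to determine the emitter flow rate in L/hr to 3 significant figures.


Approach: apply the emitter characteristic equation, q = Kd * h^x.
q = 0.872 * 5.47^0.508 = 2.07 L/hr
Therefore the emitter flow rate = 2.07 L/hr.


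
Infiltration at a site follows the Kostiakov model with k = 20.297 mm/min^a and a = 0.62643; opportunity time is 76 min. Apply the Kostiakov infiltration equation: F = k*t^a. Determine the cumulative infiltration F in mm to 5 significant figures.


F = 20.297 * 76^0.62643 = 305.94 mm
Therefore the cumulative infiltration F = 305.94 mm.


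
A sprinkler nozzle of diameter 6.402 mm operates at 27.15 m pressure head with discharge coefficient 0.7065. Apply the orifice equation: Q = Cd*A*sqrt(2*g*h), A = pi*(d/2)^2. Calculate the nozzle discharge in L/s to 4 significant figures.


A = pi*(6.402e-3/2)^2 = 3.21900e-05 m^2
Q = 0.7065 * 3.21900e-05 * sqrt(2*9.81*27.15) * 1000 = 0.5249 L/s
Therefore the nozzle discharge = 0.5249 L/s.


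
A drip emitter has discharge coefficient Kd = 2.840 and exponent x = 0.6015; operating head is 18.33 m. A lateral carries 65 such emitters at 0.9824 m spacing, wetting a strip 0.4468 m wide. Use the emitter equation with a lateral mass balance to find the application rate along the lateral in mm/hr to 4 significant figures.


Approach: apply the emitter equation with a lateral mass balance, q = Kd*h^x; Q = n*q; rate = Q/(n*spacing*width).
Step 1 — single emitter flow (q = Kd*h^x):
  q = 2.840 * 18.33^0.6015 = 16.3347 L/hr
Step 2 — total lateral flow: Q = 65 * 16.3347 = 1061.75 L/hr
Step 3 — wetted area: A = 65 * 0.9824 * 0.4468 = 28.5309 m^2
Step 4 — application rate: Q/A = 1061.75/28.5309 = 37.21 mm/hr
Therefore the application rate along the lateral = 37.21 mm/hr.


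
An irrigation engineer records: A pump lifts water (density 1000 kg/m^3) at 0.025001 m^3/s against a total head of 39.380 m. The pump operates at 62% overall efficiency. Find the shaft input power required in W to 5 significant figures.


Approach: apply hydraulic power then efficiency conversion, P = rho*g*Q*H; P_in = P/eta.
Step 1 — hydraulic power (P = rho*g*Q*H):
  P = 1000 * 9.81 * 0.025001 * 39.380 = 9658.331 W
Step 2 — input power: P_in = P/eta = 9658.331 / 0.62 = 15578 W
Therefore the shaft input power required = 15578 W.


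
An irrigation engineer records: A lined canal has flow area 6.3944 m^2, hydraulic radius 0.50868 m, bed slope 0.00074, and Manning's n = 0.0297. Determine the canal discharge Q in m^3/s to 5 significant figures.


Approach: apply Manning's equation, Q = (1/n)*A*R^(2/3)*S^(1/2).
Q = (1/0.0297) * 6.3944 * 0.50868^(2/3) * 0.00074^(1/2) = 3.7321 m^3/s
Therefore the canal discharge Q = 3.7321 m^3/s.


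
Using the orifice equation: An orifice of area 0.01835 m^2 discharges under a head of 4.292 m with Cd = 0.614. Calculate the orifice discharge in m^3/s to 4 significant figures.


Approach: apply the orifice equation, Q = Cd*A*sqrt(2*g*h).
Q = 0.614 * 0.01835 * sqrt(2*9.81*4.292) = 0.1034 m^3/s
Therefore the orifice discharge = 0.1034 m^3/s.


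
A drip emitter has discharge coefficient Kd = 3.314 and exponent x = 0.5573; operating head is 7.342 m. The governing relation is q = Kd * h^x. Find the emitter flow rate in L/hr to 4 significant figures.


q = 3.314 * 7.342^0.5573 = 10.07 L/hr
Therefore the emitter flow rate = 10.07 L/hr.


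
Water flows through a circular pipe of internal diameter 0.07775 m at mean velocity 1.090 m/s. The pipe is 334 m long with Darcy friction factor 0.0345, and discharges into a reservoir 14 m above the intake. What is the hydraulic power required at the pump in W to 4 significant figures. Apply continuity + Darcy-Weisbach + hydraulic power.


Approach: apply continuity + Darcy-Weisbach + hydraulic power, Q = A*v; hf = f*(L/D)*(v^2/(2g)); H = static + hf; P = rho*g*Q*H.
Step 1 — flow rate (continuity, Q = A*v):
  A = pi*(0.07775/2)^2 = 0.00474778 m^2
  Q = 0.00474778 * 1.090 = 0.00517508 m^3/s
Step 2 — friction head loss (Darcy-Weisbach):
  hf = 0.0345 * (334/0.07775) * (1.090^2 / (2*9.81))
  hf = 8.97468 m
Step 3 — total head: H = 14 + 8.97468 = 22.9747 m
Step 4 — hydraulic power (P = rho*g*Q*H):
  P = 1000 * 9.81 * 0.00517508 * 22.9747 = 1166 W
Therefore the hydraulic power required at the pump = 1166 W.


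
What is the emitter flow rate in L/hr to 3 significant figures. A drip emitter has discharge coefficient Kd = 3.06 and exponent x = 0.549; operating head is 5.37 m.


Approach: apply the emitter characteristic equation, q = Kd * h^x.
q = 3.06 * 5.37^0.549 = 7.70 L/hr
Therefore the emitter flow rate = 7.70 L/hr.


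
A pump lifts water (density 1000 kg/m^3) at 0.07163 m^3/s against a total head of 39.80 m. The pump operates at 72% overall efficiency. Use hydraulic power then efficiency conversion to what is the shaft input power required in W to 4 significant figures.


Approach: apply hydraulic power then efficiency conversion, P = rho*g*Q*H; P_in = P/eta.
Step 1 — hydraulic power (P = rho*g*Q*H):
  P = 1000 * 9.81 * 0.07163 * 39.80 = 27967.1 W
Step 2 — input power: P_in = P/eta = 27967.1 / 0.72 = 38840 W
Therefore the shaft input power required = 38840 W.


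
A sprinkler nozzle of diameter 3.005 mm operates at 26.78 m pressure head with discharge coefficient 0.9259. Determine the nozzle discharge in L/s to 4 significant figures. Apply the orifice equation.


Approach: apply the orifice equation, Q = Cd*A*sqrt(2*g*h), A = pi*(d/2)^2.
A = pi*(3.005e-3/2)^2 = 7.09217e-06 m^2
Q = 0.9259 * 7.09217e-06 * sqrt(2*9.81*26.78) * 1000 = 0.1505 L/s
Therefore the nozzle discharge = 0.1505 L/s.


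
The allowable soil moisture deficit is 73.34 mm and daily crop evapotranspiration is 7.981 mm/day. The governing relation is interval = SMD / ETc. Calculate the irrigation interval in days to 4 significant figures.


interval = 73.34 / 7.981 = 9.189 days
Therefore the irrigation interval = 9.189 days.


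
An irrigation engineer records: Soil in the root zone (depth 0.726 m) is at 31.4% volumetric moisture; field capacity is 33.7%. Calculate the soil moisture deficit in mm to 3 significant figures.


Approach: apply the soil moisture deficit relation, SMD = (FC - theta)/100 * depth * 1000.
SMD = (33.7 - 31.4)/100 * 0.726 * 1000 = 16.7 mm
Therefore the soil moisture deficit = 16.7 mm.


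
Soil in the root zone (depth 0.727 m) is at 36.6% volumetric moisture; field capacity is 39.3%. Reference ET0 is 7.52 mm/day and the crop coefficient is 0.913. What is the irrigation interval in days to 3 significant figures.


Approach: apply soil-water budget scheduling, SMD = (FC-theta)/100*depth*1000; ETc = ET0*Kc; interval = SMD/ETc.
Step 1 — soil moisture deficit:
  SMD = (39.3 - 36.6)/100 * 0.727 * 1000 = 19.629 mm
Step 2 — daily crop ET (ETc = ET0*Kc):
  ETc = 7.52 * 0.913 = 6.8658 mm/day
Step 3 — irrigation interval (SMD/ETc):
  interval = 19.629 / 6.8658 = 2.86 days
Therefore the irrigation interval = 2.86 days.


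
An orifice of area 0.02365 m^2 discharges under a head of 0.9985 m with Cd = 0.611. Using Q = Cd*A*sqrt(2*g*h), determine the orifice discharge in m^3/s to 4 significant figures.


Q = 0.611 * 0.02365 * sqrt(2*9.81*0.9985) = 0.06396 m^3/s
Therefore the orifice discharge = 0.06396 m^3/s.


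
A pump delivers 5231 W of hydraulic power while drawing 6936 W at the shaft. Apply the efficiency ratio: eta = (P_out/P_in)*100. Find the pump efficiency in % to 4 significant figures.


eta = (5231 / 6936) * 100 = 75.42 %
Therefore the pump efficiency = 75.42 %.


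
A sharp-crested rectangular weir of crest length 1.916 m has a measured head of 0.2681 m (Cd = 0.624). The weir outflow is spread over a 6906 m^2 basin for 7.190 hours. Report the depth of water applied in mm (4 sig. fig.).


Approach: apply the rectangular weir equation with a volume-to-depth conversion, Q = (2/3)*Cd*L*sqrt(2g)*H^1.5; d = Q*t/A * 1000.
Step 1 — weir discharge:
  Q = (2/3)*0.624*1.916*sqrt(2*9.81)*0.2681^1.5 = 0.490099 m^3/s
Step 2 — volume: V = 0.490099 * 7.190*3600 = 12685.7 m^3
Step 3 — depth: d = V/A * 1000 = 12685.7/6906 * 1000 = 1837 mm
Therefore the depth of water applied = 1837 mm.


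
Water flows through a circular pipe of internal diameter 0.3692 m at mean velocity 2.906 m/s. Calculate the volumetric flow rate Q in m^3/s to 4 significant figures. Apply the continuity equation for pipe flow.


Approach: apply the continuity equation for pipe flow, Q = A * v with A = pi*(D/2)^2.
A = pi*(0.3692/2)^2 = 0.107057 m^2
Q = 0.107057 * 2.906 = 0.3111 m^3/s
Therefore the volumetric flow rate Q = 0.3111 m^3/s.


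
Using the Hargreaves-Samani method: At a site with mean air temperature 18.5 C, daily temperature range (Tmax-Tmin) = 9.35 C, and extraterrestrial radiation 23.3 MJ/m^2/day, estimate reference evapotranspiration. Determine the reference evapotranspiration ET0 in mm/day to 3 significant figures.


Approach: apply the Hargreaves-Samani method, ET0 = 0.0023*(Tmean+17.8)*sqrt(Tmax-Tmin)*0.408*Ra.
ET0 = 0.0023*(18.5+17.8)*sqrt(9.35)*0.408*23.3 = 2.43 mm/day
Therefore the reference evapotranspiration ET0 = 2.43 mm/day.


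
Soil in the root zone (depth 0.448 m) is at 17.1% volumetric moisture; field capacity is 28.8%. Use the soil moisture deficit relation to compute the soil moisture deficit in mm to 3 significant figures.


Approach: apply the soil moisture deficit relation, SMD = (FC - theta)/100 * depth * 1000.
SMD = (28.8 - 17.1)/100 * 0.448 * 1000 = 52.4 mm
Therefore the soil moisture deficit = 52.4 mm.


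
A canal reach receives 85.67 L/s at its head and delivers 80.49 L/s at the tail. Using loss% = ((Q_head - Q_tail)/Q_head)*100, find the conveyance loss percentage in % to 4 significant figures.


loss = ((85.67 - 80.49)/85.67)*100 = 6.046 %
Therefore the conveyance loss percentage = 6.046 %.


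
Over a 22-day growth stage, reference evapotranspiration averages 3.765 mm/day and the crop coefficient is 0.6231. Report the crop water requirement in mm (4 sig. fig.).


Approach: apply the crop water requirement relation, CWR = ET0 * Kc * days.
CWR = 3.765 * 0.6231 * 22 = 51.61 mm
Therefore the crop water requirement = 51.61 mm.


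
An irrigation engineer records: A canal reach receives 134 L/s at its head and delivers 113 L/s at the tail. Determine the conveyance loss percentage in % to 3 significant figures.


Approach: apply the conveyance loss ratio, loss% = ((Q_head - Q_tail)/Q_head)*100.
loss = ((134 - 113)/134)*100 = 15.7 %
Therefore the conveyance loss percentage = 15.7 %.


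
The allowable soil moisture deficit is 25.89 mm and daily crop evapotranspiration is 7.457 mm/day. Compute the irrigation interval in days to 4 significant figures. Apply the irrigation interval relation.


Approach: apply the irrigation interval relation, interval = SMD / ETc.
interval = 25.89 / 7.457 = 3.472 days
Therefore the irrigation interval = 3.472 days.


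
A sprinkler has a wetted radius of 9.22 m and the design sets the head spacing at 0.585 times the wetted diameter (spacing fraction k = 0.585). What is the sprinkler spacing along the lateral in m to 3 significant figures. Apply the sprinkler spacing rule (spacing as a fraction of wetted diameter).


Approach: apply the sprinkler spacing rule (spacing as a fraction of wetted diameter), S = k*(2*R).
S = 0.585 * (2 * 9.22) = 10.8 m
Therefore the sprinkler spacing along the lateral = 10.8 m.


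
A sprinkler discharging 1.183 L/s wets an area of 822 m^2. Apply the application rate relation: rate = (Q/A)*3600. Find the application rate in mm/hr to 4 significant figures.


rate = (1.183 / 822) * 3600 = 5.181 mm/hr
Therefore the application rate = 5.181 mm/hr.


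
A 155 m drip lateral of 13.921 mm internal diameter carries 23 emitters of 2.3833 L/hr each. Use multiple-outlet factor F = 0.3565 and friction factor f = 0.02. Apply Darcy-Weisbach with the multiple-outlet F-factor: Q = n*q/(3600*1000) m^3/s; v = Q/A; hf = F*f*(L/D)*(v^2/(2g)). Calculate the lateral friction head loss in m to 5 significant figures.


Q = 23*2.3833/(3600*1000) = 1.522664e-05 m^3/s
A = pi*(13.921e-3/2)^2 = 1.522056e-04 m^2, so v = Q/A = 0.1000399 m/s
hf = 0.3565*0.02*(155/0.013921)*(0.1000399^2/(2*9.81)) = 0.040495 m
Therefore the lateral friction head loss = 0.040495 m.


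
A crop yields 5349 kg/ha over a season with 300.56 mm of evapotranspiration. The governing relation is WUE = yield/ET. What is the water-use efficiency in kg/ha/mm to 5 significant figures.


WUE = 5349 / 300.56 = 17.797 kg/ha/mm
Therefore the water-use efficiency = 17.797 kg/ha/mm.


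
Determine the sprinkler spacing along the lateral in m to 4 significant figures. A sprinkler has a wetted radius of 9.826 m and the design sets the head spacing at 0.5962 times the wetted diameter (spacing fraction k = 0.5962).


Approach: apply the sprinkler spacing rule (spacing as a fraction of wetted diameter), S = k*(2*R).
S = 0.5962 * (2 * 9.826) = 11.72 m
Therefore the sprinkler spacing along the lateral = 11.72 m.


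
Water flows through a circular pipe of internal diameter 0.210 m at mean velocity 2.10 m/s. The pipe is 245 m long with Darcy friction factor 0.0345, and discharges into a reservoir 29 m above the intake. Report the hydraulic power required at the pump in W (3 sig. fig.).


Approach: apply continuity + Darcy-Weisbach + hydraulic power, Q = A*v; hf = f*(L/D)*(v^2/(2g)); H = static + hf; P = rho*g*Q*H.
Step 1 — flow rate (continuity, Q = A*v):
  A = pi*(0.210/2)^2 = 0.034636 m^2
  Q = 0.034636 * 2.10 = 0.072736 m^3/s
Step 2 — friction head loss (Darcy-Weisbach):
  hf = 0.0345 * (245/0.210) * (2.10^2 / (2*9.81))
  hf = 9.0470 m
Step 3 — total head: H = 29 + 9.0470 = 38.047 m
Step 4 — hydraulic power (P = rho*g*Q*H):
  P = 1000 * 9.81 * 0.072736 * 38.047 = 27100 W
Therefore the hydraulic power required at the pump = 27100 W.


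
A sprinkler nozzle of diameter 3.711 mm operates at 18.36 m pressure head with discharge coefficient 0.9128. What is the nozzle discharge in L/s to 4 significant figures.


Approach: apply the orifice equation, Q = Cd*A*sqrt(2*g*h), A = pi*(d/2)^2.
A = pi*(3.711e-3/2)^2 = 1.08161e-05 m^2
Q = 0.9128 * 1.08161e-05 * sqrt(2*9.81*18.36) * 1000 = 0.1874 L/s
Therefore the nozzle discharge = 0.1874 L/s.


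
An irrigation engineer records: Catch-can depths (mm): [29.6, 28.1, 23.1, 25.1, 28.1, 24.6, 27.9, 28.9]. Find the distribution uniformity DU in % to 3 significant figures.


Approach: apply the low-quarter distribution uniformity, DU = (mean of lowest quarter of readings / overall mean)*100.
sorted lowest 2 of 8: [23.1, 24.6] -> mean = 23.850 mm
overall mean = 26.925 mm
DU = (23.850/26.925)*100 = 88.6 %
Therefore the distribution uniformity DU = 88.6 %.


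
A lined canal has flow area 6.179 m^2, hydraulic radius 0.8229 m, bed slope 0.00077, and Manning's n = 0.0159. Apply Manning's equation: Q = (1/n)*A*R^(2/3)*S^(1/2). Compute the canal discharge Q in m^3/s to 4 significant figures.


Q = (1/0.0159) * 6.179 * 0.8229^(2/3) * 0.00077^(1/2) = 9.470 m^3/s
Therefore the canal discharge Q = 9.470 m^3/s.


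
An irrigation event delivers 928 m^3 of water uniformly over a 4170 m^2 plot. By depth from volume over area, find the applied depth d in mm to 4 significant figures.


Approach: apply depth from volume over area, d = (V/A)*1000.
d = (928 / 4170) * 1000 = 222.5 mm
Therefore the applied depth d = 222.5 mm.


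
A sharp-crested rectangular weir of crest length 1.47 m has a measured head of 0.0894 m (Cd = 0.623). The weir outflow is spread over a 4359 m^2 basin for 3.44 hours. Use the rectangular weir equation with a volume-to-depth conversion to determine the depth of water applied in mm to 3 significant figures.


Approach: apply the rectangular weir equation with a volume-to-depth conversion, Q = (2/3)*Cd*L*sqrt(2g)*H^1.5; d = Q*t/A * 1000.
Step 1 — weir discharge:
  Q = (2/3)*0.623*1.47*sqrt(2*9.81)*0.0894^1.5 = 0.072289 m^3/s
Step 2 — volume: V = 0.072289 * 3.44*3600 = 895.22 m^3
Step 3 — depth: d = V/A * 1000 = 895.22/4359 * 1000 = 205 mm
Therefore the depth of water applied = 205 mm.
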